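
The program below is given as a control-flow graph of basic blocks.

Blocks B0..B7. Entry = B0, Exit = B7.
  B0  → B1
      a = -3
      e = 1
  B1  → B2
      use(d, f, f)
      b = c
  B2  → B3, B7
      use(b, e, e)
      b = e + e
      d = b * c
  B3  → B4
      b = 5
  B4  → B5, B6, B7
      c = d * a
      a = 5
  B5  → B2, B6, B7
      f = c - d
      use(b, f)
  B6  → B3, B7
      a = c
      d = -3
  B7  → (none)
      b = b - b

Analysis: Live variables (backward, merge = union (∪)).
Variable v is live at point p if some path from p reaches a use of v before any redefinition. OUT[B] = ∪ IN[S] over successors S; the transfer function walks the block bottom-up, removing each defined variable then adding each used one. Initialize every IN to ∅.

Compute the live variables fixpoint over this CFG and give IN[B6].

Fixpoint table:
  B0:  IN={c, d, f}  OUT={a, c, d, e, f}
  B1:  IN={a, c, d, e, f}  OUT={a, b, c, e}
  B2:  IN={a, b, c, e}  OUT={a, b, d, e}
  B3:  IN={a, d, e}  OUT={a, b, d, e}
  B4:  IN={a, b, d, e}  OUT={a, b, c, d, e}
  B5:  IN={a, b, c, d, e}  OUT={a, b, c, e}
  B6:  IN={b, c, e}  OUT={a, b, d, e}
  B7:  IN={b}  OUT={}

Merge at B6: OUT[B6] = IN[B3] ⊔ IN[B7] = {a, b, d, e}
Applying B6's transfer function to that OUT value gives IN[B6] (row B6 above).

Answer: {b, c, e}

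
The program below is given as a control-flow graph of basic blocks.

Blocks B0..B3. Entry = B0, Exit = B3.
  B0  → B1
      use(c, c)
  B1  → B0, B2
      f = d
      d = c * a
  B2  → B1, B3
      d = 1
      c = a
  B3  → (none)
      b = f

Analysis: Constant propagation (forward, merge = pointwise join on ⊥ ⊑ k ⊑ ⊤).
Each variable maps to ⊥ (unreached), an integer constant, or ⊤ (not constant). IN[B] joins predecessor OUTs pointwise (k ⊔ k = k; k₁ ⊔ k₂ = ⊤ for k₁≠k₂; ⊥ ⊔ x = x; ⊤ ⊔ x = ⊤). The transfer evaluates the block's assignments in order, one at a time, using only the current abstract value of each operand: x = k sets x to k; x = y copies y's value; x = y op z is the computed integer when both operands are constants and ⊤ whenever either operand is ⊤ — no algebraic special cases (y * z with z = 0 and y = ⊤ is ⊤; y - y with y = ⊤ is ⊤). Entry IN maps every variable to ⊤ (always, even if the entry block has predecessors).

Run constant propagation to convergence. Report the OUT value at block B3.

Answer: {a: ⊤, b: ⊤, c: ⊤, d: 1, e: ⊤, f: ⊤}

Trace:
Converged values:
  B0:   IN=(all ⊤)   OUT=(all ⊤)
  B1:   IN=(all ⊤)   OUT=(all ⊤)
  B2:   IN=(all ⊤)   OUT={d:1; rest ⊤}
  B3:   IN={d:1; rest ⊤}   OUT={d:1; rest ⊤}

Merge at B3: IN[B3] = OUT[B2] = {a: ⊤, b: ⊤, c: ⊤, d: 1, e: ⊤, f: ⊤}
Applying B3's transfer function to that IN value gives OUT[B3] (row B3 above).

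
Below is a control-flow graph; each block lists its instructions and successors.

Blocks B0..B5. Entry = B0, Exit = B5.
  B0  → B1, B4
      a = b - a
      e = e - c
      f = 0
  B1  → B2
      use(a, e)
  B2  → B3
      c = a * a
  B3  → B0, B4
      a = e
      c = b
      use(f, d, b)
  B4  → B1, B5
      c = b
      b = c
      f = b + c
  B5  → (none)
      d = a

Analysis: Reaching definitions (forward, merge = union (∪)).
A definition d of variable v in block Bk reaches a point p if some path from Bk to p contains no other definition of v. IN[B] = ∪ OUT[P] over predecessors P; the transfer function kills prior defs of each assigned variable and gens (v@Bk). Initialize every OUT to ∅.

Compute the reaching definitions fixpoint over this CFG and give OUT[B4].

Answer: {a@B0, a@B3, b@B4, c@B4, e@B0, f@B4}

Trace:
Fixpoint table:
  B0:  IN={a@B3, b@B4, c@B3, e@B0, f@B0, f@B4}  OUT={a@B0, b@B4, c@B3, e@B0, f@B0}
  B1:  IN={a@B0, a@B3, b@B4, c@B3, c@B4, e@B0, f@B0, f@B4}  OUT={a@B0, a@B3, b@B4, c@B3, c@B4, e@B0, f@B0, f@B4}
  B2:  IN={a@B0, a@B3, b@B4, c@B3, c@B4, e@B0, f@B0, f@B4}  OUT={a@B0, a@B3, b@B4, c@B2, e@B0, f@B0, f@B4}
  B3:  IN={a@B0, a@B3, b@B4, c@B2, e@B0, f@B0, f@B4}  OUT={a@B3, b@B4, c@B3, e@B0, f@B0, f@B4}
  B4:  IN={a@B0, a@B3, b@B4, c@B3, e@B0, f@B0, f@B4}  OUT={a@B0, a@B3, b@B4, c@B4, e@B0, f@B4}
  B5:  IN={a@B0, a@B3, b@B4, c@B4, e@B0, f@B4}  OUT={a@B0, a@B3, b@B4, c@B4, d@B5, e@B0, f@B4}

Merge at B4: IN[B4] = OUT[B0] ⊔ OUT[B3] = {a@B0, a@B3, b@B4, c@B3, e@B0, f@B0, f@B4}
Applying B4's transfer function to that IN value gives OUT[B4] (row B4 above).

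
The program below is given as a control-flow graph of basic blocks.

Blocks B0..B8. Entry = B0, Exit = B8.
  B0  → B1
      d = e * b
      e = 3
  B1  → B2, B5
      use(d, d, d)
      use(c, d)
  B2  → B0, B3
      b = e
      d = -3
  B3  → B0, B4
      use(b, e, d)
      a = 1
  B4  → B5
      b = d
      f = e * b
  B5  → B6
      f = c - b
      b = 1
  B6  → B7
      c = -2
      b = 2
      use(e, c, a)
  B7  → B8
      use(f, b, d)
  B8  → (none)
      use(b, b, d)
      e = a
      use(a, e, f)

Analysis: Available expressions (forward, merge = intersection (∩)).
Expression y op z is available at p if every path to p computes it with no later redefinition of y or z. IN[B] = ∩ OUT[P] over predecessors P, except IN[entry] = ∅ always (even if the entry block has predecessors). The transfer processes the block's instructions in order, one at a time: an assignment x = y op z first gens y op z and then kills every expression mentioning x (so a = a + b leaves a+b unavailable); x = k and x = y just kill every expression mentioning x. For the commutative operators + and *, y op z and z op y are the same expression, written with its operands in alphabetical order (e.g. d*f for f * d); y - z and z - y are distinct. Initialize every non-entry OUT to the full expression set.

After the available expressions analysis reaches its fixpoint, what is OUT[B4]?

Fixpoint table:
  B0:  IN={}  OUT={}
  B1:  IN={}  OUT={}
  B2:  IN={}  OUT={}
  B3:  IN={}  OUT={}
  B4:  IN={}  OUT={b*e}
  B5:  IN={}  OUT={}
  B6:  IN={}  OUT={}
  B7:  IN={}  OUT={}
  B8:  IN={}  OUT={}

Merge at B4: IN[B4] = OUT[B3] = {}
Applying B4's transfer function to that IN value gives OUT[B4] (row B4 above).

Answer: {b*e}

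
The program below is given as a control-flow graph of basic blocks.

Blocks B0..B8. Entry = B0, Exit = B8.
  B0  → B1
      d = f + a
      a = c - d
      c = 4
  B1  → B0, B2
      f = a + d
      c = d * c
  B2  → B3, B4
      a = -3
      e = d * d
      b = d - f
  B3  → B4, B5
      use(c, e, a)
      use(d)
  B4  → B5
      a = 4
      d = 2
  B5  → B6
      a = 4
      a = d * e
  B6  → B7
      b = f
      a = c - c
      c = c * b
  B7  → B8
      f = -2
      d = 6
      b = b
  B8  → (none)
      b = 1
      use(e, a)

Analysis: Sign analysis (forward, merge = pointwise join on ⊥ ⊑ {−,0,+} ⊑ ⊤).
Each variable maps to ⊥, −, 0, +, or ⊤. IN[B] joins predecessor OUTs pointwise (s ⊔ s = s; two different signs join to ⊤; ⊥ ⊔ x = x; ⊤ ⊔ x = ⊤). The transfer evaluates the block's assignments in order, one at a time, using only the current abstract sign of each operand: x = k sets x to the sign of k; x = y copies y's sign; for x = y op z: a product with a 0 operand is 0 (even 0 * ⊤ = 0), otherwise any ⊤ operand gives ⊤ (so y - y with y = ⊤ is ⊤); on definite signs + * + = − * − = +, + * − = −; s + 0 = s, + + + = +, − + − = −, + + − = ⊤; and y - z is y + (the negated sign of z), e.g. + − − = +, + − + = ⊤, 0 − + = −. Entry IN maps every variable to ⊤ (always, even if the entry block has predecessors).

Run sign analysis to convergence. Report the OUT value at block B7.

Answer: {a: ⊤, b: ⊤, c: ⊤, d: +, e: ⊤, f: -}

Trace:
Fixpoint table:
  B0:   IN=(all ⊤)   OUT={c:+; rest ⊤}
  B1:   IN={c:+; rest ⊤}   OUT=(all ⊤)
  B2:   IN=(all ⊤)   OUT={a:-; rest ⊤}
  B3:   IN={a:-; rest ⊤}   OUT={a:-; rest ⊤}
  B4:   IN={a:-; rest ⊤}   OUT={a:+, d:+; rest ⊤}
  B5:   IN=(all ⊤)   OUT=(all ⊤)
  B6:   IN=(all ⊤)   OUT=(all ⊤)
  B7:   IN=(all ⊤)   OUT={d:+, f:-; rest ⊤}
  B8:   IN={d:+, f:-; rest ⊤}   OUT={b:+, d:+, f:-; rest ⊤}

Merge at B7: IN[B7] = OUT[B6] = {a: ⊤, b: ⊤, c: ⊤, d: ⊤, e: ⊤, f: ⊤}
Applying B7's transfer function to that IN value gives OUT[B7] (row B7 above).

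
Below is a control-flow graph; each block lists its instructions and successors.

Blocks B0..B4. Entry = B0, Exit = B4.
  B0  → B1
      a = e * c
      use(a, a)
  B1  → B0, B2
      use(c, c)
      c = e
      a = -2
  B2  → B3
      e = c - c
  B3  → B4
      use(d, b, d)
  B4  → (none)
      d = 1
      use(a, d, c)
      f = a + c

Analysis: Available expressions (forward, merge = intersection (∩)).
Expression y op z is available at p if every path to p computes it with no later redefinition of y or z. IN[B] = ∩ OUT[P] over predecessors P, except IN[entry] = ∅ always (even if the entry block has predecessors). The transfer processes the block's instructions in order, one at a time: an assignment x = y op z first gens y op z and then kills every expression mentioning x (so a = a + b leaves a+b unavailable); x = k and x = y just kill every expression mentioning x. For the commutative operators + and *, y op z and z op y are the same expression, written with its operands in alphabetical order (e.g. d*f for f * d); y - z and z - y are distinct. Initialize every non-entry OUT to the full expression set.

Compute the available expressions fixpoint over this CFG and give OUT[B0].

Converged values:
  B0: | IN={} | OUT={c*e}
  B1: | IN={c*e} | OUT={}
  B2: | IN={} | OUT={c-c}
  B3: | IN={c-c} | OUT={c-c}
  B4: | IN={c-c} | OUT={a+c, c-c}

Merge at B0 (entry node, so the boundary value {} is joined with the incoming edge(s)): IN[B0] = {} ∩ OUT[B1] = {}
Applying B0's transfer function to that IN value gives OUT[B0] (row B0 above).

Answer: {c*e}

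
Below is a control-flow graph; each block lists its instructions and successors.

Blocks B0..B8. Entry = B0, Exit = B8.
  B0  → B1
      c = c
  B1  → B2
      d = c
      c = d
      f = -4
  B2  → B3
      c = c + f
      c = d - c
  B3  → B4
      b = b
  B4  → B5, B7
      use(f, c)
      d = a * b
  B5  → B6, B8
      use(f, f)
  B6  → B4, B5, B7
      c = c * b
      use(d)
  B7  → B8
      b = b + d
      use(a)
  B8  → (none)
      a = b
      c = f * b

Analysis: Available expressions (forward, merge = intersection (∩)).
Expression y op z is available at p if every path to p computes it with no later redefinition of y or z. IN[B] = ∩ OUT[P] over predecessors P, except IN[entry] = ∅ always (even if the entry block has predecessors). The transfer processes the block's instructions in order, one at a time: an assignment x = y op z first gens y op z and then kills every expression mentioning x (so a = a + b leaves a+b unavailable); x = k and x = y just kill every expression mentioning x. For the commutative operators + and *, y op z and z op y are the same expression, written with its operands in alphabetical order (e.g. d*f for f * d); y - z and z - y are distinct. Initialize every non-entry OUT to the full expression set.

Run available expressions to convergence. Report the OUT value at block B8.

Fixpoint table:
  B0: | IN={} | OUT={}
  B1: | IN={} | OUT={}
  B2: | IN={} | OUT={}
  B3: | IN={} | OUT={}
  B4: | IN={} | OUT={a*b}
  B5: | IN={a*b} | OUT={a*b}
  B6: | IN={a*b} | OUT={a*b}
  B7: | IN={a*b} | OUT={}
  B8: | IN={} | OUT={b*f}

Merge at B8: IN[B8] = OUT[B5] ∩ OUT[B7] = {}
Applying B8's transfer function to that IN value gives OUT[B8] (row B8 above).

Answer: {b*f}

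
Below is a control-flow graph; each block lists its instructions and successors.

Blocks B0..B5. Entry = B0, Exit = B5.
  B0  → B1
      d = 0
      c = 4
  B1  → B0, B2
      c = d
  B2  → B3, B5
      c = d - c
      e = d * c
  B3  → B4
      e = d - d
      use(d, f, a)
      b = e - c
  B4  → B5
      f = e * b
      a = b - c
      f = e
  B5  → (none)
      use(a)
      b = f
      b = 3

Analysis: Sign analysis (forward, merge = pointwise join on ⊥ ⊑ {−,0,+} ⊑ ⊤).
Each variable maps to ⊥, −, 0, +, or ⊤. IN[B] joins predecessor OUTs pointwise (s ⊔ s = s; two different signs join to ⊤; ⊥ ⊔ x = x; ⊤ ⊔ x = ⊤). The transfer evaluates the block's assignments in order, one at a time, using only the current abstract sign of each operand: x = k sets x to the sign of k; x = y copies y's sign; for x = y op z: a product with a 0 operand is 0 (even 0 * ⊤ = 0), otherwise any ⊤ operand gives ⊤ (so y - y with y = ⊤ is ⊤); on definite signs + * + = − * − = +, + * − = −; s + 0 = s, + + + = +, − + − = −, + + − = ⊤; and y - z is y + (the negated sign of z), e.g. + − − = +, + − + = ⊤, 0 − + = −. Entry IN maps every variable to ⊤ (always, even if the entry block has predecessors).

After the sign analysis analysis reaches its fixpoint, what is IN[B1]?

Per-block solution:
  B0:   IN=(all ⊤)   OUT={c:+, d:0; rest ⊤}
  B1:   IN={c:+, d:0; rest ⊤}   OUT={c:0, d:0; rest ⊤}
  B2:   IN={c:0, d:0; rest ⊤}   OUT={c:0, d:0, e:0; rest ⊤}
  B3:   IN={c:0, d:0, e:0; rest ⊤}   OUT={b:0, c:0, d:0, e:0; rest ⊤}
  B4:   IN={b:0, c:0, d:0, e:0; rest ⊤}   OUT={a:0, b:0, c:0, d:0, e:0, f:0; rest ⊤}
  B5:   IN={c:0, d:0, e:0; rest ⊤}   OUT={b:+, c:0, d:0, e:0; rest ⊤}

Merge at B1: IN[B1] = OUT[B0] = {a: ⊤, b: ⊤, c: +, d: 0, e: ⊤, f: ⊤}

Answer: {a: ⊤, b: ⊤, c: +, d: 0, e: ⊤, f: ⊤}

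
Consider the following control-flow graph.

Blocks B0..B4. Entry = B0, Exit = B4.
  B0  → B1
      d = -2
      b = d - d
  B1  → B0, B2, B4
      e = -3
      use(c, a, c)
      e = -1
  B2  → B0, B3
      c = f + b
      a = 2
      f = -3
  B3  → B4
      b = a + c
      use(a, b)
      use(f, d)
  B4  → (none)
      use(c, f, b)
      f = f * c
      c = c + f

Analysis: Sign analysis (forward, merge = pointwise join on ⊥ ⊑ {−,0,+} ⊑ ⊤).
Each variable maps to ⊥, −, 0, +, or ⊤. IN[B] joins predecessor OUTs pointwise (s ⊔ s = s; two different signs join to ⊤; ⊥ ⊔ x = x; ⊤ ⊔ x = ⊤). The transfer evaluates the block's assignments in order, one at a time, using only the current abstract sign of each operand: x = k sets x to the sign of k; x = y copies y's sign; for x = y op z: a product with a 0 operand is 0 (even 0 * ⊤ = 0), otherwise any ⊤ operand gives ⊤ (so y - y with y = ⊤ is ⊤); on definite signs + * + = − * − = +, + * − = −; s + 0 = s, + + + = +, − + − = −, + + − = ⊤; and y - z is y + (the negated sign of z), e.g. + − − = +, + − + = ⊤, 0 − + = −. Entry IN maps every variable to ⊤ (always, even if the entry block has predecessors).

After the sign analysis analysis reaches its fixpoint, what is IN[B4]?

Per-block solution:
  B0: | IN=(all ⊤) | OUT={d:-; rest ⊤}
  B1: | IN={d:-; rest ⊤} | OUT={d:-, e:-; rest ⊤}
  B2: | IN={d:-, e:-; rest ⊤} | OUT={a:+, d:-, e:-, f:-; rest ⊤}
  B3: | IN={a:+, d:-, e:-, f:-; rest ⊤} | OUT={a:+, d:-, e:-, f:-; rest ⊤}
  B4: | IN={d:-, e:-; rest ⊤} | OUT={d:-, e:-; rest ⊤}

Merge at B4: IN[B4] = OUT[B1] ⊔ OUT[B3] = {a: ⊤, b: ⊤, c: ⊤, d: -, e: -, f: ⊤}

Answer: {a: ⊤, b: ⊤, c: ⊤, d: -, e: -, f: ⊤}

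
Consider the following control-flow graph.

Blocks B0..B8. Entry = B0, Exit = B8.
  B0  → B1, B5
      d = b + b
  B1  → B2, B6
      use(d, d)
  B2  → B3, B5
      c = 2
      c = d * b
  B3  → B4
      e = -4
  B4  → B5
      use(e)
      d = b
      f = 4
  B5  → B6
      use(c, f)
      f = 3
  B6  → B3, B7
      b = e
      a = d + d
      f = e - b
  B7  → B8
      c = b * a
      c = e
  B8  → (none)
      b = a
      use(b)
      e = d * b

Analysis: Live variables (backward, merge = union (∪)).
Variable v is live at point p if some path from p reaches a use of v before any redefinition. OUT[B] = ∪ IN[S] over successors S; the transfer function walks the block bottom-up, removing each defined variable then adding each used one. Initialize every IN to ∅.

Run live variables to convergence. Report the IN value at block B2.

Answer: {b, d, e, f}

Derivation:
Converged values:
  B0: | IN={b, c, e, f} | OUT={b, c, d, e, f}
  B1: | IN={b, c, d, e, f} | OUT={b, c, d, e, f}
  B2: | IN={b, d, e, f} | OUT={b, c, d, e, f}
  B3: | IN={b, c} | OUT={b, c, e}
  B4: | IN={b, c, e} | OUT={c, d, e, f}
  B5: | IN={c, d, e, f} | OUT={c, d, e}
  B6: | IN={c, d, e} | OUT={a, b, c, d, e}
  B7: | IN={a, b, d, e} | OUT={a, d}
  B8: | IN={a, d} | OUT={}

Merge at B2: OUT[B2] = IN[B3] ⊔ IN[B5] = {b, c, d, e, f}
Applying B2's transfer function to that OUT value gives IN[B2] (row B2 above).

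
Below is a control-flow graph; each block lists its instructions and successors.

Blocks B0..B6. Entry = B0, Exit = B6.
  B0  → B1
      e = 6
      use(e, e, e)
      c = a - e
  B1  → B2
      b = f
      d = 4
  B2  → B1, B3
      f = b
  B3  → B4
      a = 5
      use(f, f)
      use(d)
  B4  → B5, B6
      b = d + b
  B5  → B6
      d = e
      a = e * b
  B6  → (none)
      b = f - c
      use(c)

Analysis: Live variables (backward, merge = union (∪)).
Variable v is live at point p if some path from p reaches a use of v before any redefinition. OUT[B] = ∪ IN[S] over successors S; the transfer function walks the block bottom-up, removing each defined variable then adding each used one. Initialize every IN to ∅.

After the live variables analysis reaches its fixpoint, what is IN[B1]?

Fixpoint table:
  B0:  IN={a, f}  OUT={c, e, f}
  B1:  IN={c, e, f}  OUT={b, c, d, e}
  B2:  IN={b, c, d, e}  OUT={b, c, d, e, f}
  B3:  IN={b, c, d, e, f}  OUT={b, c, d, e, f}
  B4:  IN={b, c, d, e, f}  OUT={b, c, e, f}
  B5:  IN={b, c, e, f}  OUT={c, f}
  B6:  IN={c, f}  OUT={}

Merge at B1: OUT[B1] = IN[B2] = {b, c, d, e}
Applying B1's transfer function to that OUT value gives IN[B1] (row B1 above).

Answer: {c, e, f}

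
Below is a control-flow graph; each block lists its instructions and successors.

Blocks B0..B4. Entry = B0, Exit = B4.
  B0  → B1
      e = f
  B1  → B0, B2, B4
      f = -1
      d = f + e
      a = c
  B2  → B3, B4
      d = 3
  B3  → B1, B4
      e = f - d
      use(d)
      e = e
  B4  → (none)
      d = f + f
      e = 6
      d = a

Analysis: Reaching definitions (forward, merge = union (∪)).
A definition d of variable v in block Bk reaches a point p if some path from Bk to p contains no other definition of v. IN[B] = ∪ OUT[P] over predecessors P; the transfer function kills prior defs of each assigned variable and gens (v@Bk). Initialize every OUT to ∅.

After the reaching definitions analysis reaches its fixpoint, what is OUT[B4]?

Answer: {a@B1, d@B4, e@B4, f@B1}

Trace:
Per-block solution:
  B0: | IN={a@B1, d@B1, e@B0, e@B3, f@B1} | OUT={a@B1, d@B1, e@B0, f@B1}
  B1: | IN={a@B1, d@B1, d@B2, e@B0, e@B3, f@B1} | OUT={a@B1, d@B1, e@B0, e@B3, f@B1}
  B2: | IN={a@B1, d@B1, e@B0, e@B3, f@B1} | OUT={a@B1, d@B2, e@B0, e@B3, f@B1}
  B3: | IN={a@B1, d@B2, e@B0, e@B3, f@B1} | OUT={a@B1, d@B2, e@B3, f@B1}
  B4: | IN={a@B1, d@B1, d@B2, e@B0, e@B3, f@B1} | OUT={a@B1, d@B4, e@B4, f@B1}

Merge at B4: IN[B4] = OUT[B1] ⊔ OUT[B2] ⊔ OUT[B3] = {a@B1, d@B1, d@B2, e@B0, e@B3, f@B1}
Applying B4's transfer function to that IN value gives OUT[B4] (row B4 above).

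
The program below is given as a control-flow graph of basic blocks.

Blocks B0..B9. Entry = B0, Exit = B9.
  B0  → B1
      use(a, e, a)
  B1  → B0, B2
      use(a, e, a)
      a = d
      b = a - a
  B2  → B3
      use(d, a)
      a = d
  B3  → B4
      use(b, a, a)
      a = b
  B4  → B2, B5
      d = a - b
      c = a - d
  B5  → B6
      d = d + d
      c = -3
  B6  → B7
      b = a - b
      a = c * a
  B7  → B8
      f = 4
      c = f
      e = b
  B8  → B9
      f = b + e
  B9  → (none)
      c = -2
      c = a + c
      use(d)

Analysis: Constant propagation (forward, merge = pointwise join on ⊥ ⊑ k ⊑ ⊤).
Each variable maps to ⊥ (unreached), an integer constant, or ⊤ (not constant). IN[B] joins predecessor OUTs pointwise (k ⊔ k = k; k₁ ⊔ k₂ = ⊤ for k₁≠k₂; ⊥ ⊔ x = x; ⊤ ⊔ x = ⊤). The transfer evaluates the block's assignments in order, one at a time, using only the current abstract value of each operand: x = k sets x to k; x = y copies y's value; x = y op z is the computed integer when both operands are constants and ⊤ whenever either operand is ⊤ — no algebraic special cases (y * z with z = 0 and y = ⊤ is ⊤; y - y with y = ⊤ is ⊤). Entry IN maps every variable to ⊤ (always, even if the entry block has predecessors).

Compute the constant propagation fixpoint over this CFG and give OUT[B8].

Answer: {a: ⊤, b: ⊤, c: 4, d: ⊤, e: ⊤, f: ⊤}

Derivation:
Per-block solution:
  B0:   IN=(all ⊤)   OUT=(all ⊤)
  B1:   IN=(all ⊤)   OUT=(all ⊤)
  B2:   IN=(all ⊤)   OUT=(all ⊤)
  B3:   IN=(all ⊤)   OUT=(all ⊤)
  B4:   IN=(all ⊤)   OUT=(all ⊤)
  B5:   IN=(all ⊤)   OUT={c:-3; rest ⊤}
  B6:   IN={c:-3; rest ⊤}   OUT={c:-3; rest ⊤}
  B7:   IN={c:-3; rest ⊤}   OUT={c:4, f:4; rest ⊤}
  B8:   IN={c:4, f:4; rest ⊤}   OUT={c:4; rest ⊤}
  B9:   IN={c:4; rest ⊤}   OUT=(all ⊤)

Merge at B8: IN[B8] = OUT[B7] = {a: ⊤, b: ⊤, c: 4, d: ⊤, e: ⊤, f: 4}
Applying B8's transfer function to that IN value gives OUT[B8] (row B8 above).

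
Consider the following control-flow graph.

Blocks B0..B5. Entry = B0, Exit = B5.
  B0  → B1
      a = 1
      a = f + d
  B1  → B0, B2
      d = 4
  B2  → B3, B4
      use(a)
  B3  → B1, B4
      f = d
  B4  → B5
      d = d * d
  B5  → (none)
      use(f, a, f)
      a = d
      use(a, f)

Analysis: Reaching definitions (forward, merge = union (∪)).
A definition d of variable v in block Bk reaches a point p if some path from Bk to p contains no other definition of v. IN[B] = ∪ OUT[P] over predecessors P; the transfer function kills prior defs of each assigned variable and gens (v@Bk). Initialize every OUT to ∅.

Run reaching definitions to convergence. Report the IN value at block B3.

Converged values:
  B0:  IN={a@B0, d@B1, f@B3}  OUT={a@B0, d@B1, f@B3}
  B1:  IN={a@B0, d@B1, f@B3}  OUT={a@B0, d@B1, f@B3}
  B2:  IN={a@B0, d@B1, f@B3}  OUT={a@B0, d@B1, f@B3}
  B3:  IN={a@B0, d@B1, f@B3}  OUT={a@B0, d@B1, f@B3}
  B4:  IN={a@B0, d@B1, f@B3}  OUT={a@B0, d@B4, f@B3}
  B5:  IN={a@B0, d@B4, f@B3}  OUT={a@B5, d@B4, f@B3}

Merge at B3: IN[B3] = OUT[B2] = {a@B0, d@B1, f@B3}

Answer: {a@B0, d@B1, f@B3}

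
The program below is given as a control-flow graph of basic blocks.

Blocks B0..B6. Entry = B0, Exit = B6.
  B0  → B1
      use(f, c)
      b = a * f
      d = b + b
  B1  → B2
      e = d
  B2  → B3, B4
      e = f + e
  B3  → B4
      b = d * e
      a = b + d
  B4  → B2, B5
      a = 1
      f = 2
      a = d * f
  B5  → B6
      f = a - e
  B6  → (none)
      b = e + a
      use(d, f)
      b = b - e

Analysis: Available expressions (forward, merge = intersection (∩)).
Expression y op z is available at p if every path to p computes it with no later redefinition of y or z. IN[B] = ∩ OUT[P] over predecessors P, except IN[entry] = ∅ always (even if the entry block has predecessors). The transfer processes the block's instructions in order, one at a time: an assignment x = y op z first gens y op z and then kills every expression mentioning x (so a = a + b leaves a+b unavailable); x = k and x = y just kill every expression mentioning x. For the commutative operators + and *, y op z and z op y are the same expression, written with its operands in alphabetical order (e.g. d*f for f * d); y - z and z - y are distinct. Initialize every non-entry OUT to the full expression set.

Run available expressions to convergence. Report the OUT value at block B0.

Answer: {a*f, b+b}

Derivation:
Fixpoint table:
  B0:  IN={}  OUT={a*f, b+b}
  B1:  IN={a*f, b+b}  OUT={a*f, b+b}
  B2:  IN={}  OUT={}
  B3:  IN={}  OUT={b+d, d*e}
  B4:  IN={}  OUT={d*f}
  B5:  IN={d*f}  OUT={a-e}
  B6:  IN={a-e}  OUT={a+e, a-e}

B0 is the boundary node: IN[B0] = {}
Applying B0's transfer function to that IN value gives OUT[B0] (row B0 above).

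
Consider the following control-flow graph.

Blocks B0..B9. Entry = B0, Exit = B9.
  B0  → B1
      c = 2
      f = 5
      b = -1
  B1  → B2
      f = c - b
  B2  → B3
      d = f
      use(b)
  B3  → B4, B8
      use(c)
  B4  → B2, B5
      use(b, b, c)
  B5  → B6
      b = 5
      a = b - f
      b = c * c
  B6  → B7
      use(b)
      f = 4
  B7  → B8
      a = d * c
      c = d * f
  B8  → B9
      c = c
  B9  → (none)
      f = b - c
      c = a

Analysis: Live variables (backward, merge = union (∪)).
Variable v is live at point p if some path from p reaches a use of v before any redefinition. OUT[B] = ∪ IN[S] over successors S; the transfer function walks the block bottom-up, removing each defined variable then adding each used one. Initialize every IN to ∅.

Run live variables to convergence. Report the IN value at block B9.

Fixpoint table:
  B0:  IN={a}  OUT={a, b, c}
  B1:  IN={a, b, c}  OUT={a, b, c, f}
  B2:  IN={a, b, c, f}  OUT={a, b, c, d, f}
  B3:  IN={a, b, c, d, f}  OUT={a, b, c, d, f}
  B4:  IN={a, b, c, d, f}  OUT={a, b, c, d, f}
  B5:  IN={c, d, f}  OUT={b, c, d}
  B6:  IN={b, c, d}  OUT={b, c, d, f}
  B7:  IN={b, c, d, f}  OUT={a, b, c}
  B8:  IN={a, b, c}  OUT={a, b, c}
  B9:  IN={a, b, c}  OUT={}

B9 is the boundary node: OUT[B9] = {}
Applying B9's transfer function to that OUT value gives IN[B9] (row B9 above).

Answer: {a, b, c}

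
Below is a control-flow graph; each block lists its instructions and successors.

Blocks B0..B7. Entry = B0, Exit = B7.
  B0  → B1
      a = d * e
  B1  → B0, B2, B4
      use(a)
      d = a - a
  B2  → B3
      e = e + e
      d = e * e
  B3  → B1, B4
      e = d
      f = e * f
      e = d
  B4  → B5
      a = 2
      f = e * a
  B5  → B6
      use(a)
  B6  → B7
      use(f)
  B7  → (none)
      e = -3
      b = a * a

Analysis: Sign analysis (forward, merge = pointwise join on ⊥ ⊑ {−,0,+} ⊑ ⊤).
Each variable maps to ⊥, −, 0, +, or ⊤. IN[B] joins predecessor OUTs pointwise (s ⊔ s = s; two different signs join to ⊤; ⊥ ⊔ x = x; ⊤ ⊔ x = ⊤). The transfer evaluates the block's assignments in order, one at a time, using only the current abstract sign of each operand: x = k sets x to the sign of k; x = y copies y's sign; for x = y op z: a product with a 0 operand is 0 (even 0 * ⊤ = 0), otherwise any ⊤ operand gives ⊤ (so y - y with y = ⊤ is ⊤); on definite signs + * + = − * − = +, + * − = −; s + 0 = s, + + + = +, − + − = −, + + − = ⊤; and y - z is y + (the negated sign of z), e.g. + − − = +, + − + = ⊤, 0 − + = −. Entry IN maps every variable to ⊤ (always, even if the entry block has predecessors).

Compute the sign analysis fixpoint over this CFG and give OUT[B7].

Fixpoint table:
  B0:  IN=(all ⊤)  OUT=(all ⊤)
  B1:  IN=(all ⊤)  OUT=(all ⊤)
  B2:  IN=(all ⊤)  OUT=(all ⊤)
  B3:  IN=(all ⊤)  OUT=(all ⊤)
  B4:  IN=(all ⊤)  OUT={a:+; rest ⊤}
  B5:  IN={a:+; rest ⊤}  OUT={a:+; rest ⊤}
  B6:  IN={a:+; rest ⊤}  OUT={a:+; rest ⊤}
  B7:  IN={a:+; rest ⊤}  OUT={a:+, b:+, e:-; rest ⊤}

Merge at B7: IN[B7] = OUT[B6] = {a: +, b: ⊤, c: ⊤, d: ⊤, e: ⊤, f: ⊤}
Applying B7's transfer function to that IN value gives OUT[B7] (row B7 above).

Answer: {a: +, b: +, c: ⊤, d: ⊤, e: -, f: ⊤}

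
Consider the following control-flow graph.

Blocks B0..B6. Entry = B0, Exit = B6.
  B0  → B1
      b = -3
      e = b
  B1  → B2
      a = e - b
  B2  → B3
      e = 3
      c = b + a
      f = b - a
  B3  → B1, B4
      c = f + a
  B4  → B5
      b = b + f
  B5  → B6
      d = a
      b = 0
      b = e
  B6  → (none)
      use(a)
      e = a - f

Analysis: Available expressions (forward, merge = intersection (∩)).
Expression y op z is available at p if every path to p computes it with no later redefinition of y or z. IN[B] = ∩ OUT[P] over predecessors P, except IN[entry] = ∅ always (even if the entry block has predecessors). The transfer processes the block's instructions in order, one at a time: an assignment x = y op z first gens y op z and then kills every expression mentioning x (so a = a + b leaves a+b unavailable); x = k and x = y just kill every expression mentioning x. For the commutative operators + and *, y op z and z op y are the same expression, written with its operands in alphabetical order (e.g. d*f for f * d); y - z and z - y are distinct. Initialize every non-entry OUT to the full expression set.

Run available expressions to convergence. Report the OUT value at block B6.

Answer: {a+f, a-f}

Trace:
Converged values:
  B0: | IN={} | OUT={}
  B1: | IN={} | OUT={e-b}
  B2: | IN={e-b} | OUT={a+b, b-a}
  B3: | IN={a+b, b-a} | OUT={a+b, a+f, b-a}
  B4: | IN={a+b, a+f, b-a} | OUT={a+f}
  B5: | IN={a+f} | OUT={a+f}
  B6: | IN={a+f} | OUT={a+f, a-f}

Merge at B6: IN[B6] = OUT[B5] = {a+f}
Applying B6's transfer function to that IN value gives OUT[B6] (row B6 above).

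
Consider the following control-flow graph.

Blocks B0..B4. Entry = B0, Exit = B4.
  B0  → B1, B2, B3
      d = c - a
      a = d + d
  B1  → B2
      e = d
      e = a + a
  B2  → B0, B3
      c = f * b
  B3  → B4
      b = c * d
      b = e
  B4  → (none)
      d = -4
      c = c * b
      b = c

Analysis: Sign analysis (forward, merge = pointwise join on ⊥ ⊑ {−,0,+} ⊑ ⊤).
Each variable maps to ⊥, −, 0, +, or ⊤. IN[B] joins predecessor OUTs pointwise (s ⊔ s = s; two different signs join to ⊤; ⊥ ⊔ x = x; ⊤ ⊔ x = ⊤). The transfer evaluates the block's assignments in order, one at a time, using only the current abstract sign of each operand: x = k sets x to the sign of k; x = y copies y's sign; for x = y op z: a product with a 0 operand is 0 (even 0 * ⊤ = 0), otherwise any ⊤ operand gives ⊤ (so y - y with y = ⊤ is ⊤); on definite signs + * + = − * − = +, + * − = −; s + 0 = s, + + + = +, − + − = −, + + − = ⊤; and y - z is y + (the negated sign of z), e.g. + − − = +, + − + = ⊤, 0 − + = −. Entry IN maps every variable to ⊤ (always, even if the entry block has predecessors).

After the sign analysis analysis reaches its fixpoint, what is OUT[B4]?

Answer: {a: ⊤, b: ⊤, c: ⊤, d: -, e: ⊤, f: ⊤}

Working:
Per-block solution:
  B0:   IN=(all ⊤)   OUT=(all ⊤)
  B1:   IN=(all ⊤)   OUT=(all ⊤)
  B2:   IN=(all ⊤)   OUT=(all ⊤)
  B3:   IN=(all ⊤)   OUT=(all ⊤)
  B4:   IN=(all ⊤)   OUT={d:-; rest ⊤}

Merge at B4: IN[B4] = OUT[B3] = {a: ⊤, b: ⊤, c: ⊤, d: ⊤, e: ⊤, f: ⊤}
Applying B4's transfer function to that IN value gives OUT[B4] (row B4 above).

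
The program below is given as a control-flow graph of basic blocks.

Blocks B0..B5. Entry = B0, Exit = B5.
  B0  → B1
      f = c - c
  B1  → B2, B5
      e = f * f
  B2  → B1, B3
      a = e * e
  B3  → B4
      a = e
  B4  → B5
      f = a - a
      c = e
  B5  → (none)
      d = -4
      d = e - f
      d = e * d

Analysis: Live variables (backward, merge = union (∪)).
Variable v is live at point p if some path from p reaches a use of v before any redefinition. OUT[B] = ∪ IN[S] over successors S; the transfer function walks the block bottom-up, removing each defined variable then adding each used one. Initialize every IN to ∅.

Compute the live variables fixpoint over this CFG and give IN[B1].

Answer: {f}

Derivation:
Converged values:
  B0:   IN={c}   OUT={f}
  B1:   IN={f}   OUT={e, f}
  B2:   IN={e, f}   OUT={e, f}
  B3:   IN={e}   OUT={a, e}
  B4:   IN={a, e}   OUT={e, f}
  B5:   IN={e, f}   OUT={}

Merge at B1: OUT[B1] = IN[B2] ⊔ IN[B5] = {e, f}
Applying B1's transfer function to that OUT value gives IN[B1] (row B1 above).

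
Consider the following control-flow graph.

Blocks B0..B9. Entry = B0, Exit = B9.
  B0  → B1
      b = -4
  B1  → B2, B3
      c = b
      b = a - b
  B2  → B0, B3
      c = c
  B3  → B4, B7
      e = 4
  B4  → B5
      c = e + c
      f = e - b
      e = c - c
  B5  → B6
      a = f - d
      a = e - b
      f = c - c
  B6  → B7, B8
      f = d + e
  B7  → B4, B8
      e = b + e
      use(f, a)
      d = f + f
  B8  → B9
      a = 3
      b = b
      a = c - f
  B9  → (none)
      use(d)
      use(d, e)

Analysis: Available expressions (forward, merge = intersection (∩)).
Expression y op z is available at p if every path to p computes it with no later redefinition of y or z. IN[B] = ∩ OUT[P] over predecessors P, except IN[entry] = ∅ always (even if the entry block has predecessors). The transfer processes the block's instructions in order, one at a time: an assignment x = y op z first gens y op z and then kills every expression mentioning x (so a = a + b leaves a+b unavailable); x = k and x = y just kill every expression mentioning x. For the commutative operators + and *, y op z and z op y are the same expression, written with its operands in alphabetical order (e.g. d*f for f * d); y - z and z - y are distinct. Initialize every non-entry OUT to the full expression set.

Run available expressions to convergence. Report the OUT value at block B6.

Answer: {c-c, d+e, e-b}

Derivation:
Per-block solution:
  B0: | IN={} | OUT={}
  B1: | IN={} | OUT={}
  B2: | IN={} | OUT={}
  B3: | IN={} | OUT={}
  B4: | IN={} | OUT={c-c}
  B5: | IN={c-c} | OUT={c-c, e-b}
  B6: | IN={c-c, e-b} | OUT={c-c, d+e, e-b}
  B7: | IN={} | OUT={f+f}
  B8: | IN={} | OUT={c-f}
  B9: | IN={c-f} | OUT={c-f}

Merge at B6: IN[B6] = OUT[B5] = {c-c, e-b}
Applying B6's transfer function to that IN value gives OUT[B6] (row B6 above).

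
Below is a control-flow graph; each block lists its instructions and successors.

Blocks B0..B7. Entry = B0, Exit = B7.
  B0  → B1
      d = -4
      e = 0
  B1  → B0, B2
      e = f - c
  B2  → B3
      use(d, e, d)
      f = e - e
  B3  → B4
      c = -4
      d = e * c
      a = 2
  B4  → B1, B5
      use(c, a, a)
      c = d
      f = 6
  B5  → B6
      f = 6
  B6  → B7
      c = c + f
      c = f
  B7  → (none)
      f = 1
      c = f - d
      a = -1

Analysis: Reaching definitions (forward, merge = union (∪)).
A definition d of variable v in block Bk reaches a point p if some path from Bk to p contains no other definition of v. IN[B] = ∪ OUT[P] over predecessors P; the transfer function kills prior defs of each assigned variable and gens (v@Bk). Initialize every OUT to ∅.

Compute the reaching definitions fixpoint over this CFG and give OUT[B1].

Answer: {a@B3, c@B4, d@B0, d@B3, e@B1, f@B4}

Derivation:
Per-block solution:
  B0:  IN={a@B3, c@B4, d@B0, d@B3, e@B1, f@B4}  OUT={a@B3, c@B4, d@B0, e@B0, f@B4}
  B1:  IN={a@B3, c@B4, d@B0, d@B3, e@B0, e@B1, f@B4}  OUT={a@B3, c@B4, d@B0, d@B3, e@B1, f@B4}
  B2:  IN={a@B3, c@B4, d@B0, d@B3, e@B1, f@B4}  OUT={a@B3, c@B4, d@B0, d@B3, e@B1, f@B2}
  B3:  IN={a@B3, c@B4, d@B0, d@B3, e@B1, f@B2}  OUT={a@B3, c@B3, d@B3, e@B1, f@B2}
  B4:  IN={a@B3, c@B3, d@B3, e@B1, f@B2}  OUT={a@B3, c@B4, d@B3, e@B1, f@B4}
  B5:  IN={a@B3, c@B4, d@B3, e@B1, f@B4}  OUT={a@B3, c@B4, d@B3, e@B1, f@B5}
  B6:  IN={a@B3, c@B4, d@B3, e@B1, f@B5}  OUT={a@B3, c@B6, d@B3, e@B1, f@B5}
  B7:  IN={a@B3, c@B6, d@B3, e@B1, f@B5}  OUT={a@B7, c@B7, d@B3, e@B1, f@B7}

Merge at B1: IN[B1] = OUT[B0] ⊔ OUT[B4] = {a@B3, c@B4, d@B0, d@B3, e@B0, e@B1, f@B4}
Applying B1's transfer function to that IN value gives OUT[B1] (row B1 above).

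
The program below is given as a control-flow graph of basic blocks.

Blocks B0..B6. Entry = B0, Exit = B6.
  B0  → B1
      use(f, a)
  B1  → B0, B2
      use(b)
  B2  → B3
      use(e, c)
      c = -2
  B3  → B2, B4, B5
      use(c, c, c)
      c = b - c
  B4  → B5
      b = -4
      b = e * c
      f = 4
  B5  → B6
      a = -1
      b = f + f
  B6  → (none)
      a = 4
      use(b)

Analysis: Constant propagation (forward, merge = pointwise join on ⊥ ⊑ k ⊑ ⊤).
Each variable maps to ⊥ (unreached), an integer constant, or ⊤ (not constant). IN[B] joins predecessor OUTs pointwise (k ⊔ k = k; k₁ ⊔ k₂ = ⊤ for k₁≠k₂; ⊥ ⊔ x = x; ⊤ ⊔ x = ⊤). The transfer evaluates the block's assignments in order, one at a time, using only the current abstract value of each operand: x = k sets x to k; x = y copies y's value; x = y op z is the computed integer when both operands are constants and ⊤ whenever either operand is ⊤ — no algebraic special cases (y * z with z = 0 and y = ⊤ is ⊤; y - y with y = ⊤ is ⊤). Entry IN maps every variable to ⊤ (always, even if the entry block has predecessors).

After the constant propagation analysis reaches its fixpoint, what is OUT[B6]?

Answer: {a: 4, b: ⊤, c: ⊤, d: ⊤, e: ⊤, f: ⊤}

Working:
Per-block solution:
  B0: | IN=(all ⊤) | OUT=(all ⊤)
  B1: | IN=(all ⊤) | OUT=(all ⊤)
  B2: | IN=(all ⊤) | OUT={c:-2; rest ⊤}
  B3: | IN={c:-2; rest ⊤} | OUT=(all ⊤)
  B4: | IN=(all ⊤) | OUT={f:4; rest ⊤}
  B5: | IN=(all ⊤) | OUT={a:-1; rest ⊤}
  B6: | IN={a:-1; rest ⊤} | OUT={a:4; rest ⊤}

Merge at B6: IN[B6] = OUT[B5] = {a: -1, b: ⊤, c: ⊤, d: ⊤, e: ⊤, f: ⊤}
Applying B6's transfer function to that IN value gives OUT[B6] (row B6 above).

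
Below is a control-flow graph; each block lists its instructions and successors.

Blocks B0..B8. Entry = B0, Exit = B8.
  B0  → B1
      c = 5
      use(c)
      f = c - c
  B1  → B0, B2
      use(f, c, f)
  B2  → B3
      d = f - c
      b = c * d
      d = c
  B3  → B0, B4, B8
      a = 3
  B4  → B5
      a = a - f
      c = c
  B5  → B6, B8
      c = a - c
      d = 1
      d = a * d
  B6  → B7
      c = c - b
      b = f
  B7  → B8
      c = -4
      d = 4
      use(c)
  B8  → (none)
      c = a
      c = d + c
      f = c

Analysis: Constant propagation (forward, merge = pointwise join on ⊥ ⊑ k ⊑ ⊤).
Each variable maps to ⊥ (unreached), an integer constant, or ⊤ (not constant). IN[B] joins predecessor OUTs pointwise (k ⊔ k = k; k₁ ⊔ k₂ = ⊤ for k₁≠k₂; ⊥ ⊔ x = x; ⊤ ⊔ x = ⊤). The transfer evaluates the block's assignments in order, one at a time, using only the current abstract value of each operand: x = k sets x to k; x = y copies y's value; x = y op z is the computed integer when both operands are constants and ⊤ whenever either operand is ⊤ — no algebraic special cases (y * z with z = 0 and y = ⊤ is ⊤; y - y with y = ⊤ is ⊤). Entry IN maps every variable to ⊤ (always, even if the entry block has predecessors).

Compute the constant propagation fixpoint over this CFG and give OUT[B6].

Fixpoint table:
  B0: | IN=(all ⊤) | OUT={c:5, f:0; rest ⊤}
  B1: | IN={c:5, f:0; rest ⊤} | OUT={c:5, f:0; rest ⊤}
  B2: | IN={c:5, f:0; rest ⊤} | OUT={b:-25, c:5, d:5, f:0; rest ⊤}
  B3: | IN={b:-25, c:5, d:5, f:0; rest ⊤} | OUT={a:3, b:-25, c:5, d:5, f:0; rest ⊤}
  B4: | IN={a:3, b:-25, c:5, d:5, f:0; rest ⊤} | OUT={a:3, b:-25, c:5, d:5, f:0; rest ⊤}
  B5: | IN={a:3, b:-25, c:5, d:5, f:0; rest ⊤} | OUT={a:3, b:-25, c:-2, d:3, f:0; rest ⊤}
  B6: | IN={a:3, b:-25, c:-2, d:3, f:0; rest ⊤} | OUT={a:3, b:0, c:23, d:3, f:0; rest ⊤}
  B7: | IN={a:3, b:0, c:23, d:3, f:0; rest ⊤} | OUT={a:3, b:0, c:-4, d:4, f:0; rest ⊤}
  B8: | IN={a:3, f:0; rest ⊤} | OUT={a:3; rest ⊤}

Merge at B6: IN[B6] = OUT[B5] = {a: 3, b: -25, c: -2, d: 3, e: ⊤, f: 0}
Applying B6's transfer function to that IN value gives OUT[B6] (row B6 above).

Answer: {a: 3, b: 0, c: 23, d: 3, e: ⊤, f: 0}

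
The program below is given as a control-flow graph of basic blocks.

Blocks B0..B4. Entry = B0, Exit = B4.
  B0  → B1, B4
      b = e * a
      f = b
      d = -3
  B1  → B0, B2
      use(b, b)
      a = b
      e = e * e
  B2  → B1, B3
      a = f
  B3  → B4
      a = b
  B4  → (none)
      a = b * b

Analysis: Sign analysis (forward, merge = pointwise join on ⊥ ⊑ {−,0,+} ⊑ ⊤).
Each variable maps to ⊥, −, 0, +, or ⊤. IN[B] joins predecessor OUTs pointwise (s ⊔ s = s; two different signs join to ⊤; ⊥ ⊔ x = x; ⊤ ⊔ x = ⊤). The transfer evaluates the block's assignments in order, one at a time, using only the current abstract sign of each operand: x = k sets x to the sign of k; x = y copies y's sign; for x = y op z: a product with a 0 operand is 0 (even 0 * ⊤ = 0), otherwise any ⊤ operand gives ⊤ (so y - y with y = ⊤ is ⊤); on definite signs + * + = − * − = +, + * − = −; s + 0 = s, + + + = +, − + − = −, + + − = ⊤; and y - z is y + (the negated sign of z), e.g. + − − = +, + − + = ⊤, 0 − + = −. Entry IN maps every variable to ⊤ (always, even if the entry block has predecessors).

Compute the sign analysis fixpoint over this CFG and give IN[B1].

Per-block solution:
  B0:   IN=(all ⊤)   OUT={d:-; rest ⊤}
  B1:   IN={d:-; rest ⊤}   OUT={d:-; rest ⊤}
  B2:   IN={d:-; rest ⊤}   OUT={d:-; rest ⊤}
  B3:   IN={d:-; rest ⊤}   OUT={d:-; rest ⊤}
  B4:   IN={d:-; rest ⊤}   OUT={d:-; rest ⊤}

Merge at B1: IN[B1] = OUT[B0] ⊔ OUT[B2] = {a: ⊤, b: ⊤, c: ⊤, d: -, e: ⊤, f: ⊤}

Answer: {a: ⊤, b: ⊤, c: ⊤, d: -, e: ⊤, f: ⊤}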